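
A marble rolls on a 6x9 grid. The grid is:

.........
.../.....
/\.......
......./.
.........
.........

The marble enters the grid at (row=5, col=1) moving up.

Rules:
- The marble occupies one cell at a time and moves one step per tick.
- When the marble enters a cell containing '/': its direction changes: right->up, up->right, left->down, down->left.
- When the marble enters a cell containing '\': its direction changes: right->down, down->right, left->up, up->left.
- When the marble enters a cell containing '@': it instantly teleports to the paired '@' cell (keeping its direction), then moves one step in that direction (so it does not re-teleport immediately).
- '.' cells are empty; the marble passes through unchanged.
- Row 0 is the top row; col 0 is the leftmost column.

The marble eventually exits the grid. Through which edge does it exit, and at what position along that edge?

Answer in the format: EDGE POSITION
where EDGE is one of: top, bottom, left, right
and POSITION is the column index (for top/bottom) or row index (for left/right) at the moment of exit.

Step 1: enter (5,1), '.' pass, move up to (4,1)
Step 2: enter (4,1), '.' pass, move up to (3,1)
Step 3: enter (3,1), '.' pass, move up to (2,1)
Step 4: enter (2,1), '\' deflects up->left, move left to (2,0)
Step 5: enter (2,0), '/' deflects left->down, move down to (3,0)
Step 6: enter (3,0), '.' pass, move down to (4,0)
Step 7: enter (4,0), '.' pass, move down to (5,0)
Step 8: enter (5,0), '.' pass, move down to (6,0)
Step 9: at (6,0) — EXIT via bottom edge, pos 0

Answer: bottom 0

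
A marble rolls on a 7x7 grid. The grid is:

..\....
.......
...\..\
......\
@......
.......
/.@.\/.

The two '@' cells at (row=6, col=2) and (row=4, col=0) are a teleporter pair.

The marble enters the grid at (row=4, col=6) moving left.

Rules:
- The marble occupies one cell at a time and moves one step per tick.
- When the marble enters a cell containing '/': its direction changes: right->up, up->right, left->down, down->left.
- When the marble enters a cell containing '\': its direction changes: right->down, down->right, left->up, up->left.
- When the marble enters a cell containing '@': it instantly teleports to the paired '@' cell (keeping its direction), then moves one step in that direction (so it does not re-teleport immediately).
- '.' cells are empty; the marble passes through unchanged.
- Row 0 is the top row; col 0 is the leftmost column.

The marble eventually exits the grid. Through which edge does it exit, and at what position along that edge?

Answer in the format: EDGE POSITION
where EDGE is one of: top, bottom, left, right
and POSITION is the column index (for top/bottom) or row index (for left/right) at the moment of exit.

Step 1: enter (4,6), '.' pass, move left to (4,5)
Step 2: enter (4,5), '.' pass, move left to (4,4)
Step 3: enter (4,4), '.' pass, move left to (4,3)
Step 4: enter (4,3), '.' pass, move left to (4,2)
Step 5: enter (4,2), '.' pass, move left to (4,1)
Step 6: enter (4,1), '.' pass, move left to (4,0)
Step 7: enter (4,0), '@' teleport (4,0)->(6,2), also enter (6,2), move left to (6,1)
Step 8: enter (6,1), '.' pass, move left to (6,0)
Step 9: enter (6,0), '/' deflects left->down, move down to (7,0)
Step 10: at (7,0) — EXIT via bottom edge, pos 0

Answer: bottom 0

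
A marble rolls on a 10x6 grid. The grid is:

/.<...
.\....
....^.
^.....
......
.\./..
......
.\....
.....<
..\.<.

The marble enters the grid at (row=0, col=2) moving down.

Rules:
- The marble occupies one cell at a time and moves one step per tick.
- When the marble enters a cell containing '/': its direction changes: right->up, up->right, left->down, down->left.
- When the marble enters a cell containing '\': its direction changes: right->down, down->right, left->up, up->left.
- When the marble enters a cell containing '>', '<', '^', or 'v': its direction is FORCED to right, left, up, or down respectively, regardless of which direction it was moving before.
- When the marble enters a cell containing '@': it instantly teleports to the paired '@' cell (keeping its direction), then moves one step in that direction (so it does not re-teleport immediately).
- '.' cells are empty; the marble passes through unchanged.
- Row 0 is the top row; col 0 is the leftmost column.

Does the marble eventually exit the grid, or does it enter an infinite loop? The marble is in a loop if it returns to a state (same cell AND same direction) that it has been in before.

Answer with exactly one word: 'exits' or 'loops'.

Step 1: enter (0,2), '<' forces down->left, move left to (0,1)
Step 2: enter (0,1), '.' pass, move left to (0,0)
Step 3: enter (0,0), '/' deflects left->down, move down to (1,0)
Step 4: enter (1,0), '.' pass, move down to (2,0)
Step 5: enter (2,0), '.' pass, move down to (3,0)
Step 6: enter (3,0), '^' forces down->up, move up to (2,0)
Step 7: enter (2,0), '.' pass, move up to (1,0)
Step 8: enter (1,0), '.' pass, move up to (0,0)
Step 9: enter (0,0), '/' deflects up->right, move right to (0,1)
Step 10: enter (0,1), '.' pass, move right to (0,2)
Step 11: enter (0,2), '<' forces right->left, move left to (0,1)
Step 12: at (0,1) dir=left — LOOP DETECTED (seen before)

Answer: loops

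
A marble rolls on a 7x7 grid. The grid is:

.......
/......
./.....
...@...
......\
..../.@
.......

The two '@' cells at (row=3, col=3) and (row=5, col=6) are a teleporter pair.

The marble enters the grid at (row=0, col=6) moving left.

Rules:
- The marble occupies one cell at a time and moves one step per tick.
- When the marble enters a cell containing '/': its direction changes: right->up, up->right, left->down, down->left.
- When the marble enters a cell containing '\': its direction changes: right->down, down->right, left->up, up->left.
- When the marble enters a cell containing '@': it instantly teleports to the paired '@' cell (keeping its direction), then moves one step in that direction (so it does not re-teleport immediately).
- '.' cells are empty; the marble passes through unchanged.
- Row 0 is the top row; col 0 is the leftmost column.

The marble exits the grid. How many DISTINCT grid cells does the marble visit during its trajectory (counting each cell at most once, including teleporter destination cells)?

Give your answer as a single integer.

Step 1: enter (0,6), '.' pass, move left to (0,5)
Step 2: enter (0,5), '.' pass, move left to (0,4)
Step 3: enter (0,4), '.' pass, move left to (0,3)
Step 4: enter (0,3), '.' pass, move left to (0,2)
Step 5: enter (0,2), '.' pass, move left to (0,1)
Step 6: enter (0,1), '.' pass, move left to (0,0)
Step 7: enter (0,0), '.' pass, move left to (0,-1)
Step 8: at (0,-1) — EXIT via left edge, pos 0
Distinct cells visited: 7 (path length 7)

Answer: 7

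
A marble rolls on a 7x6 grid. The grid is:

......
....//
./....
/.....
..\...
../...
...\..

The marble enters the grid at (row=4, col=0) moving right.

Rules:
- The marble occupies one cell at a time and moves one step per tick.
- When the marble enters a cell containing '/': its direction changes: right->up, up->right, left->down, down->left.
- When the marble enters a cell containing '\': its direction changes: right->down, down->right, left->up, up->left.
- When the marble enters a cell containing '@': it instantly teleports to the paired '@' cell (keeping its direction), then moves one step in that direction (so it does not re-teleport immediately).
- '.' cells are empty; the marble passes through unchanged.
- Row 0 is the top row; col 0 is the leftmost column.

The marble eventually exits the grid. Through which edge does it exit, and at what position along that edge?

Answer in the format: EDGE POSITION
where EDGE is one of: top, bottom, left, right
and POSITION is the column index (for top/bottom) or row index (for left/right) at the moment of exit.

Answer: left 5

Derivation:
Step 1: enter (4,0), '.' pass, move right to (4,1)
Step 2: enter (4,1), '.' pass, move right to (4,2)
Step 3: enter (4,2), '\' deflects right->down, move down to (5,2)
Step 4: enter (5,2), '/' deflects down->left, move left to (5,1)
Step 5: enter (5,1), '.' pass, move left to (5,0)
Step 6: enter (5,0), '.' pass, move left to (5,-1)
Step 7: at (5,-1) — EXIT via left edge, pos 5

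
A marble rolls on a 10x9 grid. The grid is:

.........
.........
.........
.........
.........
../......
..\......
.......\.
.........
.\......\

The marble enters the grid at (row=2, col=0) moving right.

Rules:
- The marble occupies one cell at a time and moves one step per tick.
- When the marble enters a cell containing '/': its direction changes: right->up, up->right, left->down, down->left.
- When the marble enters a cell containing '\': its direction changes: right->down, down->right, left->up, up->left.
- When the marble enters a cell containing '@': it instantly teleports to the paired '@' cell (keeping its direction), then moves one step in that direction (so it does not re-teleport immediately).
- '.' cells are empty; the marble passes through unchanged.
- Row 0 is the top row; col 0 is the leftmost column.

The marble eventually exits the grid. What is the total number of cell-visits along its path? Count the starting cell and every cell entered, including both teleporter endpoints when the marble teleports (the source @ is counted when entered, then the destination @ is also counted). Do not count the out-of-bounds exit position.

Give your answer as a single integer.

Answer: 9

Derivation:
Step 1: enter (2,0), '.' pass, move right to (2,1)
Step 2: enter (2,1), '.' pass, move right to (2,2)
Step 3: enter (2,2), '.' pass, move right to (2,3)
Step 4: enter (2,3), '.' pass, move right to (2,4)
Step 5: enter (2,4), '.' pass, move right to (2,5)
Step 6: enter (2,5), '.' pass, move right to (2,6)
Step 7: enter (2,6), '.' pass, move right to (2,7)
Step 8: enter (2,7), '.' pass, move right to (2,8)
Step 9: enter (2,8), '.' pass, move right to (2,9)
Step 10: at (2,9) — EXIT via right edge, pos 2
Path length (cell visits): 9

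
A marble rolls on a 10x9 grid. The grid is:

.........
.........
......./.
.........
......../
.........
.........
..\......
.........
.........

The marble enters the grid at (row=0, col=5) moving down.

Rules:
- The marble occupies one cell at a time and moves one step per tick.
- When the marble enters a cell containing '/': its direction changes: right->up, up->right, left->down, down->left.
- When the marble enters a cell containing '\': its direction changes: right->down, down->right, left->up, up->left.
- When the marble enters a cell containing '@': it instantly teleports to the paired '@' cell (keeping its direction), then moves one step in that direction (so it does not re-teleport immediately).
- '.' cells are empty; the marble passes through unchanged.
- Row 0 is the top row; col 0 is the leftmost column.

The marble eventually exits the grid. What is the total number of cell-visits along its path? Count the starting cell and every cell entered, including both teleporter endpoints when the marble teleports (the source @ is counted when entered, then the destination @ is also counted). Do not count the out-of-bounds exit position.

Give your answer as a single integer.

Answer: 10

Derivation:
Step 1: enter (0,5), '.' pass, move down to (1,5)
Step 2: enter (1,5), '.' pass, move down to (2,5)
Step 3: enter (2,5), '.' pass, move down to (3,5)
Step 4: enter (3,5), '.' pass, move down to (4,5)
Step 5: enter (4,5), '.' pass, move down to (5,5)
Step 6: enter (5,5), '.' pass, move down to (6,5)
Step 7: enter (6,5), '.' pass, move down to (7,5)
Step 8: enter (7,5), '.' pass, move down to (8,5)
Step 9: enter (8,5), '.' pass, move down to (9,5)
Step 10: enter (9,5), '.' pass, move down to (10,5)
Step 11: at (10,5) — EXIT via bottom edge, pos 5
Path length (cell visits): 10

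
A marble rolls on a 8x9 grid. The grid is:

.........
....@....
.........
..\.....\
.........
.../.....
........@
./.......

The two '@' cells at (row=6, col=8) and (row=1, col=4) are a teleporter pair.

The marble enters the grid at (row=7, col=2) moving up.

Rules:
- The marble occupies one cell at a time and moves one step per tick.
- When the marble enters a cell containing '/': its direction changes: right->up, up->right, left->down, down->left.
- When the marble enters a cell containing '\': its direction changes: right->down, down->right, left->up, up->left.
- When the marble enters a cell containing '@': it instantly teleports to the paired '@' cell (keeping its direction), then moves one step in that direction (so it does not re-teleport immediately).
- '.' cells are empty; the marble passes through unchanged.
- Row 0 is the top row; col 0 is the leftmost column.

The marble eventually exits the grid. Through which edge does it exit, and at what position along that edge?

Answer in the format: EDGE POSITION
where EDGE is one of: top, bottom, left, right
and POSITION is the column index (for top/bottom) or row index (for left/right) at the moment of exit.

Step 1: enter (7,2), '.' pass, move up to (6,2)
Step 2: enter (6,2), '.' pass, move up to (5,2)
Step 3: enter (5,2), '.' pass, move up to (4,2)
Step 4: enter (4,2), '.' pass, move up to (3,2)
Step 5: enter (3,2), '\' deflects up->left, move left to (3,1)
Step 6: enter (3,1), '.' pass, move left to (3,0)
Step 7: enter (3,0), '.' pass, move left to (3,-1)
Step 8: at (3,-1) — EXIT via left edge, pos 3

Answer: left 3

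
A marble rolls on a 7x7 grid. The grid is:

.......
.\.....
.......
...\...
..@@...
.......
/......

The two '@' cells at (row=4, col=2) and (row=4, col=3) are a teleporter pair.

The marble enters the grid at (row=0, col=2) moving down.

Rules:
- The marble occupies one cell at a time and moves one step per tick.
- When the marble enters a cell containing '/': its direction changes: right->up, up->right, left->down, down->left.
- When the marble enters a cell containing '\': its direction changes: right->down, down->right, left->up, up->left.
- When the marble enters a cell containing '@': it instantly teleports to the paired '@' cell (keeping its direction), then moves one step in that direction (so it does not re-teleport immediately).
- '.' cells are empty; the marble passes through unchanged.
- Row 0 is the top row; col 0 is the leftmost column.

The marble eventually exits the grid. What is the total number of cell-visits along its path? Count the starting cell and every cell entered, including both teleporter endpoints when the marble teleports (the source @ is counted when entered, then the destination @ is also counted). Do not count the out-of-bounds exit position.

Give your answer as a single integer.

Step 1: enter (0,2), '.' pass, move down to (1,2)
Step 2: enter (1,2), '.' pass, move down to (2,2)
Step 3: enter (2,2), '.' pass, move down to (3,2)
Step 4: enter (3,2), '.' pass, move down to (4,2)
Step 5: enter (4,2), '@' teleport (4,2)->(4,3), also enter (4,3), move down to (5,3)
Step 6: enter (5,3), '.' pass, move down to (6,3)
Step 7: enter (6,3), '.' pass, move down to (7,3)
Step 8: at (7,3) — EXIT via bottom edge, pos 3
Path length (cell visits): 8

Answer: 8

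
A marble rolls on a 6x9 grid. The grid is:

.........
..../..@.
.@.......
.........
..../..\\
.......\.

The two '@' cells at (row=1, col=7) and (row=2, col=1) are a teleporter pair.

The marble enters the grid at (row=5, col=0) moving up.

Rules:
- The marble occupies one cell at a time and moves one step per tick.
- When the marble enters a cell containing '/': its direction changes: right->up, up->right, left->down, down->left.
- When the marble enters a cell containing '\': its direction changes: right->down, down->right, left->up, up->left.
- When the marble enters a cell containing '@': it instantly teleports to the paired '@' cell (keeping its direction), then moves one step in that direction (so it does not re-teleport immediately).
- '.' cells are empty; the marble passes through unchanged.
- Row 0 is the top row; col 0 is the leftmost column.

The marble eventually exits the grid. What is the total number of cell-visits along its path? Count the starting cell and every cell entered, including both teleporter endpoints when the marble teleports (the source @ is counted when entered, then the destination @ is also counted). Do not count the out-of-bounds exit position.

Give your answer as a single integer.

Step 1: enter (5,0), '.' pass, move up to (4,0)
Step 2: enter (4,0), '.' pass, move up to (3,0)
Step 3: enter (3,0), '.' pass, move up to (2,0)
Step 4: enter (2,0), '.' pass, move up to (1,0)
Step 5: enter (1,0), '.' pass, move up to (0,0)
Step 6: enter (0,0), '.' pass, move up to (-1,0)
Step 7: at (-1,0) — EXIT via top edge, pos 0
Path length (cell visits): 6

Answer: 6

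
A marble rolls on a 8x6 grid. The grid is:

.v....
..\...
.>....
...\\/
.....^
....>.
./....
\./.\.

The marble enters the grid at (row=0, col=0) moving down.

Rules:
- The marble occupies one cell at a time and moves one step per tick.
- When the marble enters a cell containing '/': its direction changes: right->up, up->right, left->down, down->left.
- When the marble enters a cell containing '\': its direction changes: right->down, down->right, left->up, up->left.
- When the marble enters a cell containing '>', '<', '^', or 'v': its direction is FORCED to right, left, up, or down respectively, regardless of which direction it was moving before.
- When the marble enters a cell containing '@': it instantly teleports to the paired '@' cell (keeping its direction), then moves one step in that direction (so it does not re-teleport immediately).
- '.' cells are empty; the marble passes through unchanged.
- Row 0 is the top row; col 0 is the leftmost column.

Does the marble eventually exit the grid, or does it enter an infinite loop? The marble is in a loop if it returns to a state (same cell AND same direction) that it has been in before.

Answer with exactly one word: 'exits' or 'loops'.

Answer: exits

Derivation:
Step 1: enter (0,0), '.' pass, move down to (1,0)
Step 2: enter (1,0), '.' pass, move down to (2,0)
Step 3: enter (2,0), '.' pass, move down to (3,0)
Step 4: enter (3,0), '.' pass, move down to (4,0)
Step 5: enter (4,0), '.' pass, move down to (5,0)
Step 6: enter (5,0), '.' pass, move down to (6,0)
Step 7: enter (6,0), '.' pass, move down to (7,0)
Step 8: enter (7,0), '\' deflects down->right, move right to (7,1)
Step 9: enter (7,1), '.' pass, move right to (7,2)
Step 10: enter (7,2), '/' deflects right->up, move up to (6,2)
Step 11: enter (6,2), '.' pass, move up to (5,2)
Step 12: enter (5,2), '.' pass, move up to (4,2)
Step 13: enter (4,2), '.' pass, move up to (3,2)
Step 14: enter (3,2), '.' pass, move up to (2,2)
Step 15: enter (2,2), '.' pass, move up to (1,2)
Step 16: enter (1,2), '\' deflects up->left, move left to (1,1)
Step 17: enter (1,1), '.' pass, move left to (1,0)
Step 18: enter (1,0), '.' pass, move left to (1,-1)
Step 19: at (1,-1) — EXIT via left edge, pos 1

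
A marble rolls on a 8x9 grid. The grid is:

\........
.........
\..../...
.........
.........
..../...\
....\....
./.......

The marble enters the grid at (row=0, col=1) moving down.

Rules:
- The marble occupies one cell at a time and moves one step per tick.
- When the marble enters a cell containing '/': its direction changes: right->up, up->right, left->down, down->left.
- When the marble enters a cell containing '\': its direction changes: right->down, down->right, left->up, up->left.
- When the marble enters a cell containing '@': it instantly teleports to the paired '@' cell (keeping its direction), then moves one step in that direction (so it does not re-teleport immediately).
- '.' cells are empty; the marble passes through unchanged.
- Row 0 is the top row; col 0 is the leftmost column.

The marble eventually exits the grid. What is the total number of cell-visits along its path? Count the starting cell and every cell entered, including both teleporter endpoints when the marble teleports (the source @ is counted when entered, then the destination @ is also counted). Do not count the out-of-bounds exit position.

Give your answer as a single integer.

Answer: 9

Derivation:
Step 1: enter (0,1), '.' pass, move down to (1,1)
Step 2: enter (1,1), '.' pass, move down to (2,1)
Step 3: enter (2,1), '.' pass, move down to (3,1)
Step 4: enter (3,1), '.' pass, move down to (4,1)
Step 5: enter (4,1), '.' pass, move down to (5,1)
Step 6: enter (5,1), '.' pass, move down to (6,1)
Step 7: enter (6,1), '.' pass, move down to (7,1)
Step 8: enter (7,1), '/' deflects down->left, move left to (7,0)
Step 9: enter (7,0), '.' pass, move left to (7,-1)
Step 10: at (7,-1) — EXIT via left edge, pos 7
Path length (cell visits): 9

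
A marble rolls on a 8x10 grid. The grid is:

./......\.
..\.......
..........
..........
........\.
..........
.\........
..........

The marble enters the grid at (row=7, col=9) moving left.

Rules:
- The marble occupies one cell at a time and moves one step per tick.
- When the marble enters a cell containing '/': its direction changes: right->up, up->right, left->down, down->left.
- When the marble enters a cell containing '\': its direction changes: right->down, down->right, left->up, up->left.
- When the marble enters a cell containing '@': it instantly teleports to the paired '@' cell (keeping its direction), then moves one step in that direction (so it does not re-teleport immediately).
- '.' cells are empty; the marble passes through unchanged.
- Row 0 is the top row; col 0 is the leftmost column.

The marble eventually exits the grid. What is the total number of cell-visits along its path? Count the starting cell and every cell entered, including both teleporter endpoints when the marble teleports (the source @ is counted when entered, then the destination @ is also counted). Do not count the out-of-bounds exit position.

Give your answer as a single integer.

Step 1: enter (7,9), '.' pass, move left to (7,8)
Step 2: enter (7,8), '.' pass, move left to (7,7)
Step 3: enter (7,7), '.' pass, move left to (7,6)
Step 4: enter (7,6), '.' pass, move left to (7,5)
Step 5: enter (7,5), '.' pass, move left to (7,4)
Step 6: enter (7,4), '.' pass, move left to (7,3)
Step 7: enter (7,3), '.' pass, move left to (7,2)
Step 8: enter (7,2), '.' pass, move left to (7,1)
Step 9: enter (7,1), '.' pass, move left to (7,0)
Step 10: enter (7,0), '.' pass, move left to (7,-1)
Step 11: at (7,-1) — EXIT via left edge, pos 7
Path length (cell visits): 10

Answer: 10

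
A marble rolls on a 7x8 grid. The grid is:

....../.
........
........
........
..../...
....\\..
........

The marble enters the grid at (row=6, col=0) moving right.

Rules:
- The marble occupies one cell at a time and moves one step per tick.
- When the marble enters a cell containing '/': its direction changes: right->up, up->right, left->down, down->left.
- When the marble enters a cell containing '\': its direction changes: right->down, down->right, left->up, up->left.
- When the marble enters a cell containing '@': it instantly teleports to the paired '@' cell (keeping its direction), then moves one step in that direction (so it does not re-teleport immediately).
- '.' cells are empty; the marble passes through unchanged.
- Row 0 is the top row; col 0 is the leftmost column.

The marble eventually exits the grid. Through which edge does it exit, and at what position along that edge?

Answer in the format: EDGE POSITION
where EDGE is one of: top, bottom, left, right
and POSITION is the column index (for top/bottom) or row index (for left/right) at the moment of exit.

Step 1: enter (6,0), '.' pass, move right to (6,1)
Step 2: enter (6,1), '.' pass, move right to (6,2)
Step 3: enter (6,2), '.' pass, move right to (6,3)
Step 4: enter (6,3), '.' pass, move right to (6,4)
Step 5: enter (6,4), '.' pass, move right to (6,5)
Step 6: enter (6,5), '.' pass, move right to (6,6)
Step 7: enter (6,6), '.' pass, move right to (6,7)
Step 8: enter (6,7), '.' pass, move right to (6,8)
Step 9: at (6,8) — EXIT via right edge, pos 6

Answer: right 6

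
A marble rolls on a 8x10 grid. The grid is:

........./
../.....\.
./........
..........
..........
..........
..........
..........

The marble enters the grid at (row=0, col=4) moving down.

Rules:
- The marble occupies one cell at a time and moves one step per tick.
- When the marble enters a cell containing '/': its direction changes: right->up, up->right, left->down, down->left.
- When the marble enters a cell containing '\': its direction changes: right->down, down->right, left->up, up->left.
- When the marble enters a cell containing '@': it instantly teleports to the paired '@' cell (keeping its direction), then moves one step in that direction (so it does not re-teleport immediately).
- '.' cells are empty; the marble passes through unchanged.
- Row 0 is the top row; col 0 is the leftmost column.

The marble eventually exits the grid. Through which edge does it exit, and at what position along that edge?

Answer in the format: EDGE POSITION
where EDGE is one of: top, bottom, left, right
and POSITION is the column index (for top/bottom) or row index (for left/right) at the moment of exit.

Step 1: enter (0,4), '.' pass, move down to (1,4)
Step 2: enter (1,4), '.' pass, move down to (2,4)
Step 3: enter (2,4), '.' pass, move down to (3,4)
Step 4: enter (3,4), '.' pass, move down to (4,4)
Step 5: enter (4,4), '.' pass, move down to (5,4)
Step 6: enter (5,4), '.' pass, move down to (6,4)
Step 7: enter (6,4), '.' pass, move down to (7,4)
Step 8: enter (7,4), '.' pass, move down to (8,4)
Step 9: at (8,4) — EXIT via bottom edge, pos 4

Answer: bottom 4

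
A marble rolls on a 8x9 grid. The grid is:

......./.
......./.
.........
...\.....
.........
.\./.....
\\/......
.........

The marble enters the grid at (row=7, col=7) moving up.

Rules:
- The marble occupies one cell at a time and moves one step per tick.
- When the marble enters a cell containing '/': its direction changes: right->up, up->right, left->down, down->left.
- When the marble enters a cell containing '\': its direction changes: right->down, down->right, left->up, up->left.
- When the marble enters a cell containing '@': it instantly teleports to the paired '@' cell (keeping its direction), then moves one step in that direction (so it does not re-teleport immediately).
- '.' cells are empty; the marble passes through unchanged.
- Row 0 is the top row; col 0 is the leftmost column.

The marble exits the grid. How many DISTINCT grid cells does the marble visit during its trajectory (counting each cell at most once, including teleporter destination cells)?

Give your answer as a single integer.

Step 1: enter (7,7), '.' pass, move up to (6,7)
Step 2: enter (6,7), '.' pass, move up to (5,7)
Step 3: enter (5,7), '.' pass, move up to (4,7)
Step 4: enter (4,7), '.' pass, move up to (3,7)
Step 5: enter (3,7), '.' pass, move up to (2,7)
Step 6: enter (2,7), '.' pass, move up to (1,7)
Step 7: enter (1,7), '/' deflects up->right, move right to (1,8)
Step 8: enter (1,8), '.' pass, move right to (1,9)
Step 9: at (1,9) — EXIT via right edge, pos 1
Distinct cells visited: 8 (path length 8)

Answer: 8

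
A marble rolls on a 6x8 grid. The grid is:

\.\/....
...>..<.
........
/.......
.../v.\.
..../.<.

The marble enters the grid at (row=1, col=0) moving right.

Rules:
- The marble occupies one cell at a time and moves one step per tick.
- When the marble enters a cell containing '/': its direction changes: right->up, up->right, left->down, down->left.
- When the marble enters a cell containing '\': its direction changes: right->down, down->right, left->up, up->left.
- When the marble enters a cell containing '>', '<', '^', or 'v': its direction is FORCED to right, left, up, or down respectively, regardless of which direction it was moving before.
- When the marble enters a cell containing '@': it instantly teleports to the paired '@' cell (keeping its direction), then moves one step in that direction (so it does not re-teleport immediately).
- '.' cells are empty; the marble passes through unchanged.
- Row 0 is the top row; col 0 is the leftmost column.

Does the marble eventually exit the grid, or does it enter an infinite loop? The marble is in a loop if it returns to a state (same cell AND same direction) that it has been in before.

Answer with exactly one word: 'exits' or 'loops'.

Answer: loops

Derivation:
Step 1: enter (1,0), '.' pass, move right to (1,1)
Step 2: enter (1,1), '.' pass, move right to (1,2)
Step 3: enter (1,2), '.' pass, move right to (1,3)
Step 4: enter (1,3), '>' forces right->right, move right to (1,4)
Step 5: enter (1,4), '.' pass, move right to (1,5)
Step 6: enter (1,5), '.' pass, move right to (1,6)
Step 7: enter (1,6), '<' forces right->left, move left to (1,5)
Step 8: enter (1,5), '.' pass, move left to (1,4)
Step 9: enter (1,4), '.' pass, move left to (1,3)
Step 10: enter (1,3), '>' forces left->right, move right to (1,4)
Step 11: at (1,4) dir=right — LOOP DETECTED (seen before)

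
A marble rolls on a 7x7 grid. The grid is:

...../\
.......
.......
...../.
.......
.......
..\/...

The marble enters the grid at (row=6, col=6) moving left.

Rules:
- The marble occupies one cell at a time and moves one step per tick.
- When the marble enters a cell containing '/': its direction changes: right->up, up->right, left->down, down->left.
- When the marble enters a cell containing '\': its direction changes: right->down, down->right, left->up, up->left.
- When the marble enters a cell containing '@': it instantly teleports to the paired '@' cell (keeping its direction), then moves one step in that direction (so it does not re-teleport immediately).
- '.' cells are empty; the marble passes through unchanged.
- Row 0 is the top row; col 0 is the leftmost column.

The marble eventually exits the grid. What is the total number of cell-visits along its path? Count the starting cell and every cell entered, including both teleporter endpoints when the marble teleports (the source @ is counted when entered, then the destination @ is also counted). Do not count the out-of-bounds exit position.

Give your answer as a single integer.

Answer: 4

Derivation:
Step 1: enter (6,6), '.' pass, move left to (6,5)
Step 2: enter (6,5), '.' pass, move left to (6,4)
Step 3: enter (6,4), '.' pass, move left to (6,3)
Step 4: enter (6,3), '/' deflects left->down, move down to (7,3)
Step 5: at (7,3) — EXIT via bottom edge, pos 3
Path length (cell visits): 4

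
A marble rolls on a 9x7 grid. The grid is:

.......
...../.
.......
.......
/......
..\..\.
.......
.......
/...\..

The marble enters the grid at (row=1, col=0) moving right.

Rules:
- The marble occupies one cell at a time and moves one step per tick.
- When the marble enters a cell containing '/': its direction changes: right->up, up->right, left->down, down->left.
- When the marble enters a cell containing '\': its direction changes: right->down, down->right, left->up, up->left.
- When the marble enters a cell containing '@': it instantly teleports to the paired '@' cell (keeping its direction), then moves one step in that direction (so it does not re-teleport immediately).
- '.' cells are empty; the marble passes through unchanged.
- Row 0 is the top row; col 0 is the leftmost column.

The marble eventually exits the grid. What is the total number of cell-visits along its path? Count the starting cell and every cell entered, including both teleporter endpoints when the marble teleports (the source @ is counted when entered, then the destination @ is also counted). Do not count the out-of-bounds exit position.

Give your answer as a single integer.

Answer: 7

Derivation:
Step 1: enter (1,0), '.' pass, move right to (1,1)
Step 2: enter (1,1), '.' pass, move right to (1,2)
Step 3: enter (1,2), '.' pass, move right to (1,3)
Step 4: enter (1,3), '.' pass, move right to (1,4)
Step 5: enter (1,4), '.' pass, move right to (1,5)
Step 6: enter (1,5), '/' deflects right->up, move up to (0,5)
Step 7: enter (0,5), '.' pass, move up to (-1,5)
Step 8: at (-1,5) — EXIT via top edge, pos 5
Path length (cell visits): 7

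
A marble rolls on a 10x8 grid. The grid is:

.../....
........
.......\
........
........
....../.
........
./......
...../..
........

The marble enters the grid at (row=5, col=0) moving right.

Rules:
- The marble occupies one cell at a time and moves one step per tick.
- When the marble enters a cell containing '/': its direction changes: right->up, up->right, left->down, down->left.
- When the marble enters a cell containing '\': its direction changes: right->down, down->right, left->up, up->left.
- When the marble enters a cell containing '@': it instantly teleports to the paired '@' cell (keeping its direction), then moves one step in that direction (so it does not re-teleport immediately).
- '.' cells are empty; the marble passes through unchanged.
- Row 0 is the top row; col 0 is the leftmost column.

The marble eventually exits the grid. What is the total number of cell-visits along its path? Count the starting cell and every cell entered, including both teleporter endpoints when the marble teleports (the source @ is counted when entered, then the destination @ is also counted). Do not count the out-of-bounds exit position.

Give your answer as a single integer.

Step 1: enter (5,0), '.' pass, move right to (5,1)
Step 2: enter (5,1), '.' pass, move right to (5,2)
Step 3: enter (5,2), '.' pass, move right to (5,3)
Step 4: enter (5,3), '.' pass, move right to (5,4)
Step 5: enter (5,4), '.' pass, move right to (5,5)
Step 6: enter (5,5), '.' pass, move right to (5,6)
Step 7: enter (5,6), '/' deflects right->up, move up to (4,6)
Step 8: enter (4,6), '.' pass, move up to (3,6)
Step 9: enter (3,6), '.' pass, move up to (2,6)
Step 10: enter (2,6), '.' pass, move up to (1,6)
Step 11: enter (1,6), '.' pass, move up to (0,6)
Step 12: enter (0,6), '.' pass, move up to (-1,6)
Step 13: at (-1,6) — EXIT via top edge, pos 6
Path length (cell visits): 12

Answer: 12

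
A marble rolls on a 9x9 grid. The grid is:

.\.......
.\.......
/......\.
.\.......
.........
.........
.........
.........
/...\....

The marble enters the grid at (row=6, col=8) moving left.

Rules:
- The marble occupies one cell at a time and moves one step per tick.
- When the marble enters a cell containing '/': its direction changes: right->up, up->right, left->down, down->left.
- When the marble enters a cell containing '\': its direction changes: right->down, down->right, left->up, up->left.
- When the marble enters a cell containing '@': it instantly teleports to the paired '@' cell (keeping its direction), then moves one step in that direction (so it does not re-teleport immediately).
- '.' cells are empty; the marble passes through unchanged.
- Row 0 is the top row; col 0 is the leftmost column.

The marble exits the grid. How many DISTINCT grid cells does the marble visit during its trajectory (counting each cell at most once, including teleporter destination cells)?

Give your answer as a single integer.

Answer: 9

Derivation:
Step 1: enter (6,8), '.' pass, move left to (6,7)
Step 2: enter (6,7), '.' pass, move left to (6,6)
Step 3: enter (6,6), '.' pass, move left to (6,5)
Step 4: enter (6,5), '.' pass, move left to (6,4)
Step 5: enter (6,4), '.' pass, move left to (6,3)
Step 6: enter (6,3), '.' pass, move left to (6,2)
Step 7: enter (6,2), '.' pass, move left to (6,1)
Step 8: enter (6,1), '.' pass, move left to (6,0)
Step 9: enter (6,0), '.' pass, move left to (6,-1)
Step 10: at (6,-1) — EXIT via left edge, pos 6
Distinct cells visited: 9 (path length 9)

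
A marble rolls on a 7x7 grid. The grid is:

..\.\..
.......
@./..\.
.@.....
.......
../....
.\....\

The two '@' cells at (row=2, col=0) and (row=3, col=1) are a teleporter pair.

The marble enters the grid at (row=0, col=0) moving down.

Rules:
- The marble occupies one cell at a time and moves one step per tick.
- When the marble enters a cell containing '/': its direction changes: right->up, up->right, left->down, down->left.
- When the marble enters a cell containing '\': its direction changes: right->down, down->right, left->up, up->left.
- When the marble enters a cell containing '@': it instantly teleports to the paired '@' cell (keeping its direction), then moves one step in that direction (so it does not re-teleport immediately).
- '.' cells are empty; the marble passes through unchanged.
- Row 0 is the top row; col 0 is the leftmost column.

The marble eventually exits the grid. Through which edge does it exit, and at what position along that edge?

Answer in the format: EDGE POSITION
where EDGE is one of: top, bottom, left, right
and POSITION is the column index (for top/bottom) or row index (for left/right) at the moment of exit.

Step 1: enter (0,0), '.' pass, move down to (1,0)
Step 2: enter (1,0), '.' pass, move down to (2,0)
Step 3: enter (2,0), '@' teleport (2,0)->(3,1), also enter (3,1), move down to (4,1)
Step 4: enter (4,1), '.' pass, move down to (5,1)
Step 5: enter (5,1), '.' pass, move down to (6,1)
Step 6: enter (6,1), '\' deflects down->right, move right to (6,2)
Step 7: enter (6,2), '.' pass, move right to (6,3)
Step 8: enter (6,3), '.' pass, move right to (6,4)
Step 9: enter (6,4), '.' pass, move right to (6,5)
Step 10: enter (6,5), '.' pass, move right to (6,6)
Step 11: enter (6,6), '\' deflects right->down, move down to (7,6)
Step 12: at (7,6) — EXIT via bottom edge, pos 6

Answer: bottom 6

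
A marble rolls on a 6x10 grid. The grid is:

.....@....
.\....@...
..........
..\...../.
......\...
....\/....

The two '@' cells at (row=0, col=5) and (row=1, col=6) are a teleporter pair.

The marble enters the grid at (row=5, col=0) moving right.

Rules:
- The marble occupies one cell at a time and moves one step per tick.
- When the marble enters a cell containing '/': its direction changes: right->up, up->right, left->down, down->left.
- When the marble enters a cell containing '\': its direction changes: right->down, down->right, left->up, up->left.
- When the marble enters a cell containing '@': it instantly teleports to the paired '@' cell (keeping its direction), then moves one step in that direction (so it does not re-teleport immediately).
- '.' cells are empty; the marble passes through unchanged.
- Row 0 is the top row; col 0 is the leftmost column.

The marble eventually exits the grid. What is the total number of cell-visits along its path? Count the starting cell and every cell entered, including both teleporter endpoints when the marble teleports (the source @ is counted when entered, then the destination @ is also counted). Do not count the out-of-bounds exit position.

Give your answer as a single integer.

Step 1: enter (5,0), '.' pass, move right to (5,1)
Step 2: enter (5,1), '.' pass, move right to (5,2)
Step 3: enter (5,2), '.' pass, move right to (5,3)
Step 4: enter (5,3), '.' pass, move right to (5,4)
Step 5: enter (5,4), '\' deflects right->down, move down to (6,4)
Step 6: at (6,4) — EXIT via bottom edge, pos 4
Path length (cell visits): 5

Answer: 5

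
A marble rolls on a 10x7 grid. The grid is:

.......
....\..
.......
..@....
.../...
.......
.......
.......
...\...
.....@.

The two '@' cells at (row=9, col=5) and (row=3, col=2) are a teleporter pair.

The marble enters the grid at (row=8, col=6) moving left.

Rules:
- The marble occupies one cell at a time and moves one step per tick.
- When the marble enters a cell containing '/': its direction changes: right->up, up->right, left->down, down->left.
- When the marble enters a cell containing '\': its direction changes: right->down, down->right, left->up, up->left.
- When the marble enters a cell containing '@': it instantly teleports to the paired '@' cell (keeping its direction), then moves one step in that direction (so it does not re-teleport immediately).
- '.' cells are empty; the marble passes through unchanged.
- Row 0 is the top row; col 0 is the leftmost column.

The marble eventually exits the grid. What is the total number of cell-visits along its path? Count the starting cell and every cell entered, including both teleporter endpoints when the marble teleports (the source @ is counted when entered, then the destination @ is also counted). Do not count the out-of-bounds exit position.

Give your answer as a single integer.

Step 1: enter (8,6), '.' pass, move left to (8,5)
Step 2: enter (8,5), '.' pass, move left to (8,4)
Step 3: enter (8,4), '.' pass, move left to (8,3)
Step 4: enter (8,3), '\' deflects left->up, move up to (7,3)
Step 5: enter (7,3), '.' pass, move up to (6,3)
Step 6: enter (6,3), '.' pass, move up to (5,3)
Step 7: enter (5,3), '.' pass, move up to (4,3)
Step 8: enter (4,3), '/' deflects up->right, move right to (4,4)
Step 9: enter (4,4), '.' pass, move right to (4,5)
Step 10: enter (4,5), '.' pass, move right to (4,6)
Step 11: enter (4,6), '.' pass, move right to (4,7)
Step 12: at (4,7) — EXIT via right edge, pos 4
Path length (cell visits): 11

Answer: 11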